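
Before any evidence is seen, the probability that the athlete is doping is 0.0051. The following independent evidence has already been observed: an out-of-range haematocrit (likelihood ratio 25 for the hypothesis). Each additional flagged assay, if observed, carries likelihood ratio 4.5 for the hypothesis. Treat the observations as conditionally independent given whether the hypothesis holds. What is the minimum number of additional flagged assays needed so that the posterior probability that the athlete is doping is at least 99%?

5

Prior odds = 0.0051/0.9949 = 51/9949.
Bayes factor of the evidence already in hand = 25.
Odds after that evidence = (51/9949) × 25 = 1275/9949.
Target odds = 0.99/0.01 = 99.
Need 4.5ⁿ ≥ 99 ÷ (1275/9949) = 328317/425.
4.5⁴ = 410.0625 falls short of 328317/425 but 4.5⁵ = 1845.28125 reaches it, so n = 5.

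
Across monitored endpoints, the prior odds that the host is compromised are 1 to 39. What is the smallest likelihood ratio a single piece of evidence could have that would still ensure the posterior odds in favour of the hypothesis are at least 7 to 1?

Prior odds = 1/39.
Target odds = 7.
Required Bayes factor = 7 ÷ (1/39) = 273.

273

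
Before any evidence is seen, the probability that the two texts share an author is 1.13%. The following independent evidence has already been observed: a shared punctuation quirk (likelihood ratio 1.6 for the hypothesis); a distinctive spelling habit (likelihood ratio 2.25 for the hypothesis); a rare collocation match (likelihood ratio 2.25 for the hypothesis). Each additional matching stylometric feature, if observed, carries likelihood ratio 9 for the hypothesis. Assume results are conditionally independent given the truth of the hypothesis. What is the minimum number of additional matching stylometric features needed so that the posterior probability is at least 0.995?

Prior odds = 0.0113/0.9887 = 113/9887.
Combined Bayes factor of the evidence already in hand = 1.6 × 2.25 × 2.25 = 8.1.
Odds after that evidence = (113/9887) × 8.1 = 9153/98870.
Target odds = 0.995/0.005 = 199.
Need 9ⁿ ≥ 199 ÷ (9153/98870) = 19675130/9153.
9³ = 729 falls short of 19675130/9153 but 9⁴ = 6561 reaches it, so n = 4.

4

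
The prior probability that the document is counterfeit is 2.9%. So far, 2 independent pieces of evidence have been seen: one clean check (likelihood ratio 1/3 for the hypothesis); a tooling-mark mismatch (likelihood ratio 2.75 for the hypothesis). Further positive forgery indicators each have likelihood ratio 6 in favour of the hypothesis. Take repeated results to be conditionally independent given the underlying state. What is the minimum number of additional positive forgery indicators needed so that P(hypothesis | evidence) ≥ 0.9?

4

Prior odds = 0.029/0.971 = 29/971.
Combined Bayes factor of the evidence already in hand = (1/3) × 2.75 = 11/12.
Odds after that evidence = (29/971) × 11/12 = 319/11652.
Target odds = 0.9/0.1 = 9.
Need 6ⁿ ≥ 9 ÷ (319/11652) = 104868/319.
6³ = 216 falls short of 104868/319 but 6⁴ = 1296 reaches it, so n = 4.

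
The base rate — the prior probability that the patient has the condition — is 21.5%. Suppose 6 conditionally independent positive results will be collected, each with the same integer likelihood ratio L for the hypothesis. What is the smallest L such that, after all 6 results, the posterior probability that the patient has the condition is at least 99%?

3

Prior odds = 0.215/0.785 = 43/157.
Target odds = 0.99/0.01 = 99.
Need L⁶ ≥ 99 ÷ (43/157) = 15543/43.
2⁶ = 64 < 15543/43 ≤ 729 = 3⁶, so L = 3.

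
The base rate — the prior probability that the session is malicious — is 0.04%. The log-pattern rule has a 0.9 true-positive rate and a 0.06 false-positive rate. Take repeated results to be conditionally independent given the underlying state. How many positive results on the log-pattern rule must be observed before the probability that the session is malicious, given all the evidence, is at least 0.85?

Prior odds = 0.0004/0.9996 = 1/2499.
Likelihood ratio of a positive result = 0.9/0.06 = 15.
Target odds: 0.85 ÷ 0.15 = 17/3.
Require 15ⁿ ≥ 17/3 ÷ (1/2499) = 14161.
15³ = 3375 falls short of 14161 but 15⁴ = 50625 reaches it, so n = 4.

4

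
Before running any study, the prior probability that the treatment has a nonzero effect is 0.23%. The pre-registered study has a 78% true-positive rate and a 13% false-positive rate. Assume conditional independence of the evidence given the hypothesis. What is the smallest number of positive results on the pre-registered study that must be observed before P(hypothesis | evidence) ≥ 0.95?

Prior odds: 0.0023 ÷ 0.9977 = 23/9977.
Likelihood ratio of a positive result = 0.78/0.13 = 6.
Target odds: 0.95 ÷ 0.05 = 19.
Need (23/9977) × 6ⁿ ≥ 19, i.e. 6ⁿ ≥ 189563/23.
6⁵ = 7776 falls short of 189563/23 but 6⁶ = 46656 reaches it, so n = 6.

6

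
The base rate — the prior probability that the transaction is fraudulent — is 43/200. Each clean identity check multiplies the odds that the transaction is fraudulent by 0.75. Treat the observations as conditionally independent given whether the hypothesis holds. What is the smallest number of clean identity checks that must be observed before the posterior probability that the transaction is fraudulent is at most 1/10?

4

Prior odds: 0.215 ÷ 0.785 = 43/157.
Likelihood ratio per clean identity check = 0.75.
Target posterior odds = 0.1/0.9 = 1/9.
Need (43/157) × 0.75ⁿ ≤ 1/9, i.e. 0.75ⁿ ≤ 157/387.
0.75³ = 0.421875 is still above 157/387 but 0.75⁴ = 0.31640625 is at or below it, so n = 4.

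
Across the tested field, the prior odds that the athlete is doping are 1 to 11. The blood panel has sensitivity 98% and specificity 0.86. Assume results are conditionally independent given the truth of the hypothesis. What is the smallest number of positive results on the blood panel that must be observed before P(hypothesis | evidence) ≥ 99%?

4

Prior odds = 1/11.
False-positive rate = 1 − 0.86 = 0.14; likelihood ratio of a positive = 0.98/0.14 = 7.
Target posterior odds = 0.99/0.01 = 99.
Need (1/11) × 7ⁿ ≥ 99, i.e. 7ⁿ ≥ 1089.
7³ = 343 falls short of 1089 but 7⁴ = 2401 reaches it, so n = 4.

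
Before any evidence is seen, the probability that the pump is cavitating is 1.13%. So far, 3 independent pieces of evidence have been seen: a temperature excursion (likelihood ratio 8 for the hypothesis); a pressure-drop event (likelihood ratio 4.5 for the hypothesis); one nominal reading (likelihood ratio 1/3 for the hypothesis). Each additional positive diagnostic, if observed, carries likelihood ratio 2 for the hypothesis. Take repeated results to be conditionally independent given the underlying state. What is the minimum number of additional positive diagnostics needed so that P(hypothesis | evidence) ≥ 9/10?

7

Prior odds = 0.0113/0.9887 = 113/9887.
Combined Bayes factor of the evidence already in hand = 8 × 4.5 × (1/3) = 12.
Odds after that evidence = (113/9887) × 12 = 1356/9887.
Target odds = 0.9/0.1 = 9.
Need 2ⁿ ≥ 9 ÷ (1356/9887) = 29661/452.
2⁶ = 64 falls short of 29661/452 but 2⁷ = 128 reaches it, so n = 7.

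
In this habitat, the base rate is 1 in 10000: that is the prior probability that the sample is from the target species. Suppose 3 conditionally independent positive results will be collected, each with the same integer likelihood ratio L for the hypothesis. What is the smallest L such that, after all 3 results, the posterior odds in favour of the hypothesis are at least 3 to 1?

32

Prior odds = 0.0001/0.9999 = 1/9999.
Target odds = 3.
Need L³ ≥ 3 ÷ (1/9999) = 29997.
31³ = 29791 < 29997 ≤ 32768 = 32³, so L = 32.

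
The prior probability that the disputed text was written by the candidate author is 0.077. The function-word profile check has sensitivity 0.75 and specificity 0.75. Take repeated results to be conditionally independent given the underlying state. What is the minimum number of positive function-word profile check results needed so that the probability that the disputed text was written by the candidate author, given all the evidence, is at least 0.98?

Prior odds: 0.077 ÷ 0.923 = 77/923.
False-positive rate = 1 − 0.75 = 0.25; likelihood ratio of a positive = 0.75/0.25 = 3.
Target posterior odds = 0.98/0.02 = 49.
Need (77/923) × 3ⁿ ≥ 49, i.e. 3ⁿ ≥ 6461/11.
3⁵ = 243 falls short of 6461/11 but 3⁶ = 729 reaches it, so n = 6.

6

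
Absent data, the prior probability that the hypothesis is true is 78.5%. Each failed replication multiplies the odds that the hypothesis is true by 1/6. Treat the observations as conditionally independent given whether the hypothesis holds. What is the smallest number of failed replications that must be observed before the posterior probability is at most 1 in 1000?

5

Prior odds = 0.785/0.215 = 157/43.
Likelihood ratio per failed replication = 1/6.
Target odds: 0.001 ÷ 0.999 = 1/999.
Require (1/6)ⁿ ≤ 1/999 ÷ (157/43) = 43/156843.
(1/6)⁴ = 1/1296 is still above 43/156843 but (1/6)⁵ = 1/7776 is at or below it, so n = 5.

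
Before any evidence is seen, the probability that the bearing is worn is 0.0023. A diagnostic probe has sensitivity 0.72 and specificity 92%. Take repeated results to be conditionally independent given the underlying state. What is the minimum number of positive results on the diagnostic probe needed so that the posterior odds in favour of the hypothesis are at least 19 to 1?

5

Prior odds: 0.0023 ÷ 0.9977 = 23/9977.
False-positive rate = 1 − 0.92 = 0.08; likelihood ratio of a positive = 0.72/0.08 = 9.
Target odds = 19.
Require 9ⁿ ≥ 19 ÷ (23/9977) = 189563/23.
9⁴ = 6561 falls short of 189563/23 but 9⁵ = 59049 reaches it, so n = 5.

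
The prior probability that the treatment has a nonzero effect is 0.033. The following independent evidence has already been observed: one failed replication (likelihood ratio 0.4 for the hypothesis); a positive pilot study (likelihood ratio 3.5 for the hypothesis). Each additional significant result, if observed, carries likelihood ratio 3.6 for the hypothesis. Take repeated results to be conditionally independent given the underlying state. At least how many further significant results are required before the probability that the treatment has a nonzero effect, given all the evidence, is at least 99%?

Prior odds = 0.033/0.967 = 33/967.
Combined Bayes factor of the evidence already in hand = 0.4 × 3.5 = 1.4.
Odds after that evidence = (33/967) × 1.4 = 231/4835.
Target odds = 0.99/0.01 = 99.
Need 3.6ⁿ ≥ 99 ÷ (231/4835) = 14505/7.
3.6⁵ = 604.66176 falls short of 14505/7 but 3.6⁶ = 34012224/15625 reaches it, so n = 6.

6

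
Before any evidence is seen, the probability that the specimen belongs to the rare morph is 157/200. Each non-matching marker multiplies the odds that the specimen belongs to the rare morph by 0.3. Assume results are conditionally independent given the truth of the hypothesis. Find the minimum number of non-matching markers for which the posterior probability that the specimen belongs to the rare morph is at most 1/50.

Prior odds: 0.785 ÷ 0.215 = 157/43.
Likelihood ratio per non-matching marker = 0.3.
Target posterior odds = 0.02/0.98 = 1/49.
Require 0.3ⁿ ≤ 1/49 ÷ (157/43) = 43/7693.
0.3⁴ = 0.0081 is still above 43/7693 but 0.3⁵ = 243/100000 is at or below it, so n = 5.

5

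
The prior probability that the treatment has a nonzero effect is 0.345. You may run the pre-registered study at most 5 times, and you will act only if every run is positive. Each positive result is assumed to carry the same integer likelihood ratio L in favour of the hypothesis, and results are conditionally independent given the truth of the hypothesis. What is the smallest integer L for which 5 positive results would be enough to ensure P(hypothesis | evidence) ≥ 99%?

3

Prior odds = 0.345/0.655 = 69/131.
Target odds = 0.99/0.01 = 99.
Need L⁵ ≥ 99 ÷ (69/131) = 4323/23.
2⁵ = 32 < 4323/23 ≤ 243 = 3⁵, so L = 3.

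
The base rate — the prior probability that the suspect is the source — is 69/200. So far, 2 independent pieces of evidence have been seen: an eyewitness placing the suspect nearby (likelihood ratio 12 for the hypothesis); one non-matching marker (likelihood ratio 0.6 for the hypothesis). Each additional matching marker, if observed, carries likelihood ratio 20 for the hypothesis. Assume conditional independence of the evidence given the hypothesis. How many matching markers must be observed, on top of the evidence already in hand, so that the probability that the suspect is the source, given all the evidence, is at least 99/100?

2

Prior odds = 0.345/0.655 = 69/131.
Combined Bayes factor of the evidence already in hand = 12 × 0.6 = 7.2.
Odds after that evidence = (69/131) × 7.2 = 2484/655.
Target odds = 0.99/0.01 = 99.
Need 20ⁿ ≥ 99 ÷ (2484/655) = 7205/276.
20¹ = 20 falls short of 7205/276 but 20² = 400 reaches it, so n = 2.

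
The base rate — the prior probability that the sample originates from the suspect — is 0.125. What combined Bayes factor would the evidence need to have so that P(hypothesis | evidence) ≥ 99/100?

Prior odds = 0.125/0.875 = 1/7.
Target odds = 0.99/0.01 = 99.
Required Bayes factor = 99 ÷ (1/7) = 693.

693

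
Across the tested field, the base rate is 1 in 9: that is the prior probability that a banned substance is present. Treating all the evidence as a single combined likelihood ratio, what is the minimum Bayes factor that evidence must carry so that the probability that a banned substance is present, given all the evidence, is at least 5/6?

Prior odds = (1/9)/(8/9) = 0.125.
Target odds = (5/6)/(1/6) = 5.
Required Bayes factor = 5 ÷ 0.125 = 40.

40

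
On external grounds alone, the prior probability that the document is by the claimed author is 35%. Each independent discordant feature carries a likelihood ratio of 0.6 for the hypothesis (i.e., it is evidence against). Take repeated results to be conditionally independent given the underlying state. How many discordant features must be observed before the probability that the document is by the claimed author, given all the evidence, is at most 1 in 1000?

13

Prior odds = 0.35/0.65 = 7/13.
Likelihood ratio per discordant feature = 0.6.
Target posterior odds = 0.001/0.999 = 1/999.
Require 0.6ⁿ ≤ 1/999 ÷ (7/13) = 13/6993.
0.6¹² = 531441/244140625 is still above 13/6993 but 0.6¹³ ≈0.00130607 is at or below it, so n = 13.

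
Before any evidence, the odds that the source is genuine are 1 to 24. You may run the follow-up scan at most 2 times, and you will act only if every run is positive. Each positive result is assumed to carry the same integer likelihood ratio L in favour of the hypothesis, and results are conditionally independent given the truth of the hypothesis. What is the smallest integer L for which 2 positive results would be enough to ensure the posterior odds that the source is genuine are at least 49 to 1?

Prior odds = 1/24.
Target odds = 49.
Need L² ≥ 49 ÷ (1/24) = 1176.
34² = 1156 < 1176 ≤ 1225 = 35², so L = 35.

35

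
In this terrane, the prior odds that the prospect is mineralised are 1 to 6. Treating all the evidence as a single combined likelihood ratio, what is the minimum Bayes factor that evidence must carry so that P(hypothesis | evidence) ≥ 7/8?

42

Prior odds = 1/6.
Target odds = 0.875/0.125 = 7.
Required Bayes factor = 7 ÷ (1/6) = 42.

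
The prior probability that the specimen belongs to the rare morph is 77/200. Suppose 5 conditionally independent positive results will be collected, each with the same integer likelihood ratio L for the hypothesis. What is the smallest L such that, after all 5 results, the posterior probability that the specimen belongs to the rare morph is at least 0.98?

3

Prior odds = 0.385/0.615 = 77/123.
Target odds = 0.98/0.02 = 49.
Need L⁵ ≥ 49 ÷ (77/123) = 861/11.
2⁵ = 32 < 861/11 ≤ 243 = 3⁵, so L = 3.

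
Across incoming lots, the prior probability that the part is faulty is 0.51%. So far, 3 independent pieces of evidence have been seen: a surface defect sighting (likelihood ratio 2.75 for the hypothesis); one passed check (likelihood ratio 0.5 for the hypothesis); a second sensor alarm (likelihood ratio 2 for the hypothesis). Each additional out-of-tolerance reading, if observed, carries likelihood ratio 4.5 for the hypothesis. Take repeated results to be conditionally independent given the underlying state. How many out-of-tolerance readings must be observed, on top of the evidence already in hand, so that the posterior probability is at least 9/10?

Prior odds = 0.0051/0.9949 = 51/9949.
Combined Bayes factor of the evidence already in hand = 2.75 × 0.5 × 2 = 2.75.
Odds after that evidence = (51/9949) × 2.75 = 561/39796.
Target odds = 0.9/0.1 = 9.
Need 4.5ⁿ ≥ 9 ÷ (561/39796) = 119388/187.
4.5⁴ = 410.0625 falls short of 119388/187 but 4.5⁵ = 1845.28125 reaches it, so n = 5.

5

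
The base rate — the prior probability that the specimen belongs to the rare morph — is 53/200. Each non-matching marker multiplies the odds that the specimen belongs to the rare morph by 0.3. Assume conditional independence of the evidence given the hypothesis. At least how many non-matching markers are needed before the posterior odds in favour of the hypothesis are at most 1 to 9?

Prior odds: 0.265 ÷ 0.735 = 53/147.
Likelihood ratio per non-matching marker = 0.3.
Target odds = 1/9.
Require 0.3ⁿ ≤ 1/9 ÷ (53/147) = 49/159.
0.3¹ = 0.3, which is already at or below the required 49/159; so n = 1.

1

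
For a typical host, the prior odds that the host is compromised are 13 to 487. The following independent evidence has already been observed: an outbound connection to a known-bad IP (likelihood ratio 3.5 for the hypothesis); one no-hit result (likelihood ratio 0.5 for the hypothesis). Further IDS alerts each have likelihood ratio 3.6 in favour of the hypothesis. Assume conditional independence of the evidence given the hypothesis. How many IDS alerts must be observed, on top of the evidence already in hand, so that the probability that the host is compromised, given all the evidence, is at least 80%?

4

Prior odds = 13/487.
Combined Bayes factor of the evidence already in hand = 3.5 × 0.5 = 1.75.
Odds after that evidence = (13/487) × 1.75 = 91/1948.
Target odds = 0.8/0.2 = 4.
Need 3.6ⁿ ≥ 4 ÷ (91/1948) = 7792/91.
3.6³ = 46.656 falls short of 7792/91 but 3.6⁴ = 167.9616 reaches it, so n = 4.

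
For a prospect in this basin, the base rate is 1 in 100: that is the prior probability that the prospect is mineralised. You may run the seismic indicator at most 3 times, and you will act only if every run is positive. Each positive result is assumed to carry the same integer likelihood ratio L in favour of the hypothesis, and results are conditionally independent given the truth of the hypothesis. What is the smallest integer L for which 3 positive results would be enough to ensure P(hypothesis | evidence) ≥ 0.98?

17

Prior odds = 0.01/0.99 = 1/99.
Target odds = 0.98/0.02 = 49.
Need L³ ≥ 49 ÷ (1/99) = 4851.
16³ = 4096 < 4851 ≤ 4913 = 17³, so L = 17.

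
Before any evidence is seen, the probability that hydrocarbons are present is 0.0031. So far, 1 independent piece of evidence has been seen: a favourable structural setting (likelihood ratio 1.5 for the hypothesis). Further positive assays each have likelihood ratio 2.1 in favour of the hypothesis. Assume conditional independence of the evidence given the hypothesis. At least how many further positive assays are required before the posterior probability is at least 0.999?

Prior odds = 0.0031/0.9969 = 31/9969.
Bayes factor of the evidence already in hand = 1.5.
Odds after that evidence = (31/9969) × 1.5 = 31/6646.
Target odds = 0.999/0.001 = 999.
Need 2.1ⁿ ≥ 999 ÷ (31/6646) = 6639354/31.
2.1¹⁶ ≈143057 falls short of 6639354/31 but 2.1¹⁷ ≈300419 reaches it, so n = 17.

17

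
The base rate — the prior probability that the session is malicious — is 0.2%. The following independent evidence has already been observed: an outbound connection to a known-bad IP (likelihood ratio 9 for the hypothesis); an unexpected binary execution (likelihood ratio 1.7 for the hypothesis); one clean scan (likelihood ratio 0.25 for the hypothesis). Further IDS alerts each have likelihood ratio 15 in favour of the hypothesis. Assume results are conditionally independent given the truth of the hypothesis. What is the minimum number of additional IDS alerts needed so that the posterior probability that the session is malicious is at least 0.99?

4

Prior odds = 0.002/0.998 = 1/499.
Combined Bayes factor of the evidence already in hand = 9 × 1.7 × 0.25 = 3.825.
Odds after that evidence = (1/499) × 3.825 = 153/19960.
Target odds = 0.99/0.01 = 99.
Need 15ⁿ ≥ 99 ÷ (153/19960) = 219560/17.
15³ = 3375 falls short of 219560/17 but 15⁴ = 50625 reaches it, so n = 4.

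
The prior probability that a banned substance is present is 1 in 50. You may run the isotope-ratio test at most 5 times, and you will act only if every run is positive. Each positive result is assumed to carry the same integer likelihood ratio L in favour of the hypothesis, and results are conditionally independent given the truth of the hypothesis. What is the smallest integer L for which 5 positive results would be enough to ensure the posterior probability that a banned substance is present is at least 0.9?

4

Prior odds = 0.02/0.98 = 1/49.
Target odds = 0.9/0.1 = 9.
Need L⁵ ≥ 9 ÷ (1/49) = 441.
3⁵ = 243 < 441 ≤ 1024 = 4⁵, so L = 4.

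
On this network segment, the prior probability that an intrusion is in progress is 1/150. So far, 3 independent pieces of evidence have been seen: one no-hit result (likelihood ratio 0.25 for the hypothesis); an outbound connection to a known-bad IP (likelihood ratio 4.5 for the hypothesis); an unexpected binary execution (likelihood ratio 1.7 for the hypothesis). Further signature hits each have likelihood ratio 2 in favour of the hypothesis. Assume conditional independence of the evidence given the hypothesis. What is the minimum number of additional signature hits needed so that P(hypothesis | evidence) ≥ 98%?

Prior odds = (1/150)/(149/150) = 1/149.
Combined Bayes factor of the evidence already in hand = 0.25 × 4.5 × 1.7 = 1.9125.
Odds after that evidence = (1/149) × 1.9125 = 153/11920.
Target odds = 0.98/0.02 = 49.
Need 2ⁿ ≥ 49 ÷ (153/11920) = 584080/153.
2¹¹ = 2048 falls short of 584080/153 but 2¹² = 4096 reaches it, so n = 12.

12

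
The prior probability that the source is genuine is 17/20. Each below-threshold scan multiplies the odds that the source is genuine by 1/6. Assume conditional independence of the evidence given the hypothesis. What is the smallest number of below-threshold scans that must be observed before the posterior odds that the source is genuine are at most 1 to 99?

Prior odds = 0.85/0.15 = 17/3.
Likelihood ratio per below-threshold scan = 1/6.
Target odds = 1/99.
Need (17/3) × (1/6)ⁿ ≤ 1/99, i.e. (1/6)ⁿ ≤ 1/561.
(1/6)³ = 1/216 is still above 1/561 but (1/6)⁴ = 1/1296 is at or below it, so n = 4.

4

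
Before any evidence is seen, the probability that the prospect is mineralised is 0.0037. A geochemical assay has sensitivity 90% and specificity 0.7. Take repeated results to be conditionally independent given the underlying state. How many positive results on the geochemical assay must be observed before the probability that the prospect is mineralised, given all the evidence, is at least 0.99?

10

Prior odds = 0.0037/0.9963 = 37/9963.
False-positive rate = 1 − 0.7 = 0.3; likelihood ratio of a positive = 0.9/0.3 = 3.
Target posterior odds = 0.99/0.01 = 99.
Need (37/9963) × 3ⁿ ≥ 99, i.e. 3ⁿ ≥ 986337/37.
3⁹ = 19683 falls short of 986337/37 but 3¹⁰ = 59049 reaches it, so n = 10.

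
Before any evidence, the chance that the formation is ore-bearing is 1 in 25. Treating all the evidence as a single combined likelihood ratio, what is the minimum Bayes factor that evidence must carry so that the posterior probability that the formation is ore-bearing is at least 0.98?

1176

Prior odds = 0.04/0.96 = 1/24.
Target odds = 0.98/0.02 = 49.
Required Bayes factor = 49 ÷ (1/24) = 1176.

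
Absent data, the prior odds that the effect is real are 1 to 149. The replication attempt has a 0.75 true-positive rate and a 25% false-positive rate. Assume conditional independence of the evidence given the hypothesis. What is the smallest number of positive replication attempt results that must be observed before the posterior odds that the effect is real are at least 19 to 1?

8

Prior odds = 1/149.
Likelihood ratio of a positive result = 0.75/0.25 = 3.
Target odds = 19.
Need (1/149) × 3ⁿ ≥ 19, i.e. 3ⁿ ≥ 2831.
3⁷ = 2187 falls short of 2831 but 3⁸ = 6561 reaches it, so n = 8.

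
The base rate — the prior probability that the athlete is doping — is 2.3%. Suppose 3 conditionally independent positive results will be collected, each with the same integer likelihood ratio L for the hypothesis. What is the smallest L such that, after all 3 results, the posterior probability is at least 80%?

6

Prior odds = 0.023/0.977 = 23/977.
Target odds = 0.8/0.2 = 4.
Need L³ ≥ 4 ÷ (23/977) = 3908/23.
5³ = 125 < 3908/23 ≤ 216 = 6³, so L = 6.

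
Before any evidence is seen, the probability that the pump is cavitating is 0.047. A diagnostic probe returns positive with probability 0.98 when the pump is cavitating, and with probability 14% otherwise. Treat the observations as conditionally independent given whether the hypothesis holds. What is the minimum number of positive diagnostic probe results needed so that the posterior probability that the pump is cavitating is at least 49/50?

Prior odds = 0.047/0.953 = 47/953.
Likelihood ratio of a positive result = 0.98/0.14 = 7.
Target posterior odds = 0.98/0.02 = 49.
Require 7ⁿ ≥ 49 ÷ (47/953) = 46697/47.
7³ = 343 falls short of 46697/47 but 7⁴ = 2401 reaches it, so n = 4.

4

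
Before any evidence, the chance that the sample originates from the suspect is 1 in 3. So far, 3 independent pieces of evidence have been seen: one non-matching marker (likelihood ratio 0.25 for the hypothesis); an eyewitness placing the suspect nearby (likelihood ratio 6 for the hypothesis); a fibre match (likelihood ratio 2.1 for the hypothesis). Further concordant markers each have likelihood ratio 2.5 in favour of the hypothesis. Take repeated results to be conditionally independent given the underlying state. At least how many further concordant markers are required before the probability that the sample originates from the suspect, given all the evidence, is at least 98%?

Prior odds = (1/3)/(2/3) = 0.5.
Combined Bayes factor of the evidence already in hand = 0.25 × 6 × 2.1 = 3.15.
Odds after that evidence = 0.5 × 3.15 = 1.575.
Target odds = 0.98/0.02 = 49.
Need 2.5ⁿ ≥ 49 ÷ 1.575 = 280/9.
2.5³ = 15.625 falls short of 280/9 but 2.5⁴ = 39.0625 reaches it, so n = 4.

4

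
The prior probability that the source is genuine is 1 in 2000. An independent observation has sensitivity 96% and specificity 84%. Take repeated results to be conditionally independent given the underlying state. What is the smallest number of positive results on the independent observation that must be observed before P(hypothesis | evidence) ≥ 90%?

6

Prior odds: 0.0005 ÷ 0.9995 = 1/1999.
False-positive rate = 1 − 0.84 = 0.16; likelihood ratio of a positive = 0.96/0.16 = 6.
Target posterior odds = 0.9/0.1 = 9.
Require 6ⁿ ≥ 9 ÷ (1/1999) = 17991.
6⁵ = 7776 falls short of 17991 but 6⁶ = 46656 reaches it, so n = 6.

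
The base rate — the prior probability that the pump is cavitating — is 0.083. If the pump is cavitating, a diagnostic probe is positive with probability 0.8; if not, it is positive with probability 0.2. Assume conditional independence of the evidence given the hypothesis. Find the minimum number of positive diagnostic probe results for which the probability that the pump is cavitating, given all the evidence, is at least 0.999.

Prior odds = 0.083/0.917 = 83/917.
Likelihood ratio of a positive = 0.8/0.2 = 4.
Target posterior odds = 0.999/0.001 = 999.
Need (83/917) × 4ⁿ ≥ 999, i.e. 4ⁿ ≥ 916083/83.
4⁶ = 4096 falls short of 916083/83 but 4⁷ = 16384 reaches it, so n = 7.

7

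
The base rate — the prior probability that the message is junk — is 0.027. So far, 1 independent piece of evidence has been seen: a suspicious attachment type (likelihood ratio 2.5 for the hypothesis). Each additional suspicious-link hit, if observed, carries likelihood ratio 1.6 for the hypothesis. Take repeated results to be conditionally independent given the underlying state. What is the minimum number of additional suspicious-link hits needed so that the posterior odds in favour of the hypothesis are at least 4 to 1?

9

Prior odds = 0.027/0.973 = 27/973.
Bayes factor of the evidence already in hand = 2.5.
Odds after that evidence = (27/973) × 2.5 = 135/1946.
Target odds = 4.
Need 1.6ⁿ ≥ 4 ÷ (135/1946) = 7784/135.
1.6⁸ = 16777216/390625 falls short of 7784/135 but 1.6⁹ = 134217728/1953125 reaches it, so n = 9.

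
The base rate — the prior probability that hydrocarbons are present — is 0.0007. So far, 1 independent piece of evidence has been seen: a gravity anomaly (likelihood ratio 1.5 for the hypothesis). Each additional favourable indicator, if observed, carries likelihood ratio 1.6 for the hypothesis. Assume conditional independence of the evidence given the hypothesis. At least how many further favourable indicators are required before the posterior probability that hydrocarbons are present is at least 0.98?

Prior odds = 0.0007/0.9993 = 7/9993.
Bayes factor of the evidence already in hand = 1.5.
Odds after that evidence = (7/9993) × 1.5 = 7/6662.
Target odds = 0.98/0.02 = 49.
Need 1.6ⁿ ≥ 49 ÷ (7/6662) = 46634.
1.6²² ≈30948.5 falls short of 46634 but 1.6²³ ≈49517.6 reaches it, so n = 23.

23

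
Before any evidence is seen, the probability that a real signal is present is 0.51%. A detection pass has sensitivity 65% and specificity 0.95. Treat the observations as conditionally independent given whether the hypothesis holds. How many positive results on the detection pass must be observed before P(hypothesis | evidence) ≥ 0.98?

4

Prior odds = 0.0051/0.9949 = 51/9949.
False-positive rate = 1 − 0.95 = 0.05; likelihood ratio of a positive = 0.65/0.05 = 13.
Target odds: 0.98 ÷ 0.02 = 49.
Need (51/9949) × 13ⁿ ≥ 49, i.e. 13ⁿ ≥ 487501/51.
13³ = 2197 falls short of 487501/51 but 13⁴ = 28561 reaches it, so n = 4.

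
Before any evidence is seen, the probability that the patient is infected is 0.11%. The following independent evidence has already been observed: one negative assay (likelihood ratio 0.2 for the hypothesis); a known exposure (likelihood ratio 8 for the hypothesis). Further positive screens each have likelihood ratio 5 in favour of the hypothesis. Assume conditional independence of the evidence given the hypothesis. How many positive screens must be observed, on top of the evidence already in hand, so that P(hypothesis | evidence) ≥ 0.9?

Prior odds = 0.0011/0.9989 = 11/9989.
Combined Bayes factor of the evidence already in hand = 0.2 × 8 = 1.6.
Odds after that evidence = (11/9989) × 1.6 = 88/49945.
Target odds = 0.9/0.1 = 9.
Need 5ⁿ ≥ 9 ÷ (88/49945) = 449505/88.
5⁵ = 3125 falls short of 449505/88 but 5⁶ = 15625 reaches it, so n = 6.

6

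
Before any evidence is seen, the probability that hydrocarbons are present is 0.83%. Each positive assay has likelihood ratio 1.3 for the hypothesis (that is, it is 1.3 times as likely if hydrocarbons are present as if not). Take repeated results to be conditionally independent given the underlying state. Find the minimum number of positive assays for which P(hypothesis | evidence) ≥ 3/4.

Prior odds = 0.0083/0.9917 = 83/9917.
Likelihood ratio per positive assay = 1.3.
Target posterior odds = 0.75/0.25 = 3.
Need (83/9917) × 1.3ⁿ ≥ 3, i.e. 1.3ⁿ ≥ 29751/83.
1.3²² ≈321.184 falls short of 29751/83 but 1.3²³ ≈417.539 reaches it, so n = 23.

23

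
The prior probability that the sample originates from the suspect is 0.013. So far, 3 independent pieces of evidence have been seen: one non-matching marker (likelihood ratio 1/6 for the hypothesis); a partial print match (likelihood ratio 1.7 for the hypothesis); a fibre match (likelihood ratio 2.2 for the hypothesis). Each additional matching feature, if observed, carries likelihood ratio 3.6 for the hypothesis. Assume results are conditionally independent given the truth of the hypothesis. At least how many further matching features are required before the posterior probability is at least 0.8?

Prior odds = 0.013/0.987 = 13/987.
Combined Bayes factor of the evidence already in hand = (1/6) × 1.7 × 2.2 = 187/300.
Odds after that evidence = (13/987) × 187/300 = 2431/296100.
Target odds = 0.8/0.2 = 4.
Need 3.6ⁿ ≥ 4 ÷ (2431/296100) = 1184400/2431.
3.6⁴ = 167.9616 falls short of 1184400/2431 but 3.6⁵ = 604.66176 reaches it, so n = 5.

5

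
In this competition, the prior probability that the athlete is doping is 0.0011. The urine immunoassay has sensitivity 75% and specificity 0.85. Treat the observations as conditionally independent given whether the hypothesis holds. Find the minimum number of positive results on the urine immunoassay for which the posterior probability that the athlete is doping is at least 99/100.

Prior odds: 0.0011 ÷ 0.9989 = 11/9989.
False-positive rate = 1 − 0.85 = 0.15; likelihood ratio of a positive = 0.75/0.15 = 5.
Target odds: 0.99 ÷ 0.01 = 99.
Need (11/9989) × 5ⁿ ≥ 99, i.e. 5ⁿ ≥ 89901.
5⁷ = 78125 falls short of 89901 but 5⁸ = 390625 reaches it, so n = 8.

8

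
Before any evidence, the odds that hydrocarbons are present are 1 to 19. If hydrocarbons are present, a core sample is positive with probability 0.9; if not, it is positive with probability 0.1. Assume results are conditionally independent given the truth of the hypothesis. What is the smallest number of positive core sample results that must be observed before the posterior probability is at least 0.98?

Prior odds = 1/19.
Likelihood ratio of a positive = 0.9/0.1 = 9.
Target odds: 0.98 ÷ 0.02 = 49.
Require 9ⁿ ≥ 49 ÷ (1/19) = 931.
9³ = 729 falls short of 931 but 9⁴ = 6561 reaches it, so n = 4.

4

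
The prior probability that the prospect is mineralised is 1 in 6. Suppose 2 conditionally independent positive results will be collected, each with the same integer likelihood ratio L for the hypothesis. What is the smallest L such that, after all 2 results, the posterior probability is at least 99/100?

23

Prior odds = (1/6)/(5/6) = 0.2.
Target odds = 0.99/0.01 = 99.
Need L² ≥ 99 ÷ 0.2 = 495.
22² = 484 < 495 ≤ 529 = 23², so L = 23.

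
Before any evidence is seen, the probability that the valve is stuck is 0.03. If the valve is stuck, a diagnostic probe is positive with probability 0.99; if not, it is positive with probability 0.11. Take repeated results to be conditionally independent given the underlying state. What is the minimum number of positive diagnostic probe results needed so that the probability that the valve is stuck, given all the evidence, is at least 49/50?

4

Prior odds = 0.03/0.97 = 3/97.
Likelihood ratio of a positive = 0.99/0.11 = 9.
Target posterior odds = 0.98/0.02 = 49.
Require 9ⁿ ≥ 49 ÷ (3/97) = 4753/3.
9³ = 729 falls short of 4753/3 but 9⁴ = 6561 reaches it, so n = 4.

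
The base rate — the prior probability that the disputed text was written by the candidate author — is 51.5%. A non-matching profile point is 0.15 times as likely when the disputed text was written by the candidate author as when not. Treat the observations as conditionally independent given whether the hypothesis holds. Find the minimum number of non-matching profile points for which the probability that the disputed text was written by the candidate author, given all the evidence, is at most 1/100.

Prior odds: 0.515 ÷ 0.485 = 103/97.
Likelihood ratio per non-matching profile point = 0.15.
Target odds: 0.01 ÷ 0.99 = 1/99.
Need (103/97) × 0.15ⁿ ≤ 1/99, i.e. 0.15ⁿ ≤ 97/10197.
0.15² = 0.0225 is still above 97/10197 but 0.15³ = 0.003375 is at or below it, so n = 3.

3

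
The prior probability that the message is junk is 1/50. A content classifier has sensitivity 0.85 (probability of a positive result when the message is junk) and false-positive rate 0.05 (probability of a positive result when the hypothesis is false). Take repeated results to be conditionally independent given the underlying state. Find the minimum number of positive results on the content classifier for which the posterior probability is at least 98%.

Prior odds: 0.02 ÷ 0.98 = 1/49.
Likelihood ratio of a positive result = 0.85/0.05 = 17.
Target odds: 0.98 ÷ 0.02 = 49.
Require 17ⁿ ≥ 49 ÷ (1/49) = 2401.
17² = 289 falls short of 2401 but 17³ = 4913 reaches it, so n = 3.

3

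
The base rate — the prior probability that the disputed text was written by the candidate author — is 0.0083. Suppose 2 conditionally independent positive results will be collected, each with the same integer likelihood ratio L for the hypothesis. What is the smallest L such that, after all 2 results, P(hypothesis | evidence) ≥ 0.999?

Prior odds = 0.0083/0.9917 = 83/9917.
Target odds = 0.999/0.001 = 999.
Need L² ≥ 999 ÷ (83/9917) = 9907083/83.
345² = 119025 < 9907083/83 ≤ 119716 = 346², so L = 346.

346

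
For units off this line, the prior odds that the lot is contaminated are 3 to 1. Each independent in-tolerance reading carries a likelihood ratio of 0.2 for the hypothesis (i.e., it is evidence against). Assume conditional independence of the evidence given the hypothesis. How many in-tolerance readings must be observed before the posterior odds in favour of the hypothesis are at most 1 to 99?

Prior odds = 3.
Likelihood ratio per in-tolerance reading = 0.2.
Target odds = 1/99.
Require 0.2ⁿ ≤ 1/99 ÷ 3 = 1/297.
0.2³ = 0.008 is still above 1/297 but 0.2⁴ = 0.0016 is at or below it, so n = 4.

4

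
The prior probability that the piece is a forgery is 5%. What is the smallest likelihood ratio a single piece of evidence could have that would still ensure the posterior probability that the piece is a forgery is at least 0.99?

Prior odds = 0.05/0.95 = 1/19.
Target odds = 0.99/0.01 = 99.
Required Bayes factor = 99 ÷ (1/19) = 1881.

1881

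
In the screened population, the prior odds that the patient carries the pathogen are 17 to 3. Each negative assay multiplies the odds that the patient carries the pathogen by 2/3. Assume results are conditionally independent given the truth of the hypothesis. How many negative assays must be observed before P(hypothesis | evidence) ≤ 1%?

Prior odds = 17/3.
Likelihood ratio per negative assay = 2/3.
Target odds: 0.01 ÷ 0.99 = 1/99.
Require (2/3)ⁿ ≤ 1/99 ÷ (17/3) = 1/561.
(2/3)¹⁵ = 32768/14348907 is still above 1/561 but (2/3)¹⁶ = 65536/43046721 is at or below it, so n = 16.

16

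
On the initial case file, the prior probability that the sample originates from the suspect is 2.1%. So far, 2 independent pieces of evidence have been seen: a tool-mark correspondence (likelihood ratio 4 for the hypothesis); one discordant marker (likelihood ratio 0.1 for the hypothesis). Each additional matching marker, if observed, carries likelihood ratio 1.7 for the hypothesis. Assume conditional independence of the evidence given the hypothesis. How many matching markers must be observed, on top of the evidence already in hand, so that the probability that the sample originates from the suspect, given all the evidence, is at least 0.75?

12

Prior odds = 0.021/0.979 = 21/979.
Combined Bayes factor of the evidence already in hand = 4 × 0.1 = 0.4.
Odds after that evidence = (21/979) × 0.4 = 42/4895.
Target odds = 0.75/0.25 = 3.
Need 1.7ⁿ ≥ 3 ÷ (42/4895) = 4895/14.
1.7¹¹ ≈342.719 falls short of 4895/14 but 1.7¹² ≈582.622 reaches it, so n = 12.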